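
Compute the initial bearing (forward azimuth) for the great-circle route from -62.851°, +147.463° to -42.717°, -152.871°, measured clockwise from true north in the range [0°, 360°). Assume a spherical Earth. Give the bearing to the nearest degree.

88°

Δλ = -152.871 − 147.463 = -300.334°; wrapped into (−180°, 180°]: 59.666°.
θ = atan2( sin Δλ · cos φ₂ , cos φ₁ · sin φ₂ − sin φ₁ · cos φ₂ · cos Δλ )
  = atan2(0.63413, 0.02063) = 88.137° → normalised to [0°, 360°): 88.137°.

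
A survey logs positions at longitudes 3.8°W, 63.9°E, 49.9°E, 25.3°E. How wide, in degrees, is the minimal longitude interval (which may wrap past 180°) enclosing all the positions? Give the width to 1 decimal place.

67.7°

Sort the longitudes: -3.8°, +25.3°, +49.9°, +63.9°.
Eastward gaps between consecutive values (wrapping around): 29.1°, 24.6°, 14.0°, 292.3°.
Largest gap = 292.3° ⇒ minimal covering band is its complement: 360° − 292.3° = 67.7°.
Band runs from -3.8° eastward to +63.9°.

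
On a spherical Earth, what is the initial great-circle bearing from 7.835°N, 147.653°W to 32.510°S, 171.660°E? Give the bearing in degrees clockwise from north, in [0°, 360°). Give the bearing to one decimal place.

Δλ = 171.660 − -147.653 = 319.313°; wrapped into (−180°, 180°]: -40.687°.
θ = atan2( sin Δλ · cos φ₂ , cos φ₁ · sin φ₂ − sin φ₁ · cos φ₂ · cos Δλ )
  = atan2(-0.54977, -0.61960) = -138.418° → normalised to [0°, 360°): 221.582°.

221.6°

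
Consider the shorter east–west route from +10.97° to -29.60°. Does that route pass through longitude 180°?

No

Signed shortest Δλ = ((-29.60 − 10.97 + 180) mod 360) − 180 = -40.57°.
Going west by 40.57° from +10.97° reaches -29.60° without touching 180°.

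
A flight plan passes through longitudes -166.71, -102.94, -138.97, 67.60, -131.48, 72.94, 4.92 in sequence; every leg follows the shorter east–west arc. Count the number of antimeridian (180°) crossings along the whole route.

Leg 1: -166.71° → -102.94°, shortest Δλ = 63.77° (east) — does not cross 180°.
Leg 2: -102.94° → -138.97°, shortest Δλ = -36.03° (west) — does not cross 180°.
Leg 3: -138.97° → +67.60°, shortest Δλ = -153.43° (west) — crosses 180°.
Leg 4: +67.60° → -131.48°, shortest Δλ = 160.92° (east) — crosses 180°.
Leg 5: -131.48° → +72.94°, shortest Δλ = -155.58° (west) — crosses 180°.
Leg 6: +72.94° → +4.92°, shortest Δλ = -68.02° (west) — does not cross 180°.
Total crossings: 3.

3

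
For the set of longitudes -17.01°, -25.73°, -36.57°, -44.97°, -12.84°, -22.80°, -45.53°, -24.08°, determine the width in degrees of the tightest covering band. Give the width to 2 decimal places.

32.69°

Sort the longitudes: -45.53°, -44.97°, -36.57°, -25.73°, -24.08°, -22.80°, -17.01°, -12.84°.
Eastward gaps between consecutive values (wrapping around): 0.56°, 8.40°, 10.84°, 1.65°, 1.28°, 5.79°, 4.17°, 327.31°.
Largest gap = 327.31° ⇒ minimal covering band is its complement: 360° − 327.31° = 32.69°.
Band runs from -45.53° eastward to -12.84°.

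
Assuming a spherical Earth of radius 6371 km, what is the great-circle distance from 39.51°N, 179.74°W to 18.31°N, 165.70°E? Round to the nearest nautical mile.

1481 nmi

Δλ = 165.70 − -179.74 = 345.44°; wrapped into (−180°, 180°]: -14.56°.
Δφ = 18.31 − 39.51 = -21.20°.
a = sin²(Δφ/2) + cos φ₁ · cos φ₂ · sin²(Δλ/2) = 0.045599.
c = 2·atan2(√a, √(1−a)) = 0.43039 rad → d = 6371·c ≈ 2742.05 km ≈ 1480.59 nmi.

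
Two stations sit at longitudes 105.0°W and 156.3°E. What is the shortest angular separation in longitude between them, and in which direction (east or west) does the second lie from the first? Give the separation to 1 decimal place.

98.7° west

Raw difference: 156.3 − -105.0 = 261.3°.
Normalise into (−180°, 180°]: 261.3° − 360° = -98.7°.
Negative ⇒ the second point lies to the west; separation 98.7°.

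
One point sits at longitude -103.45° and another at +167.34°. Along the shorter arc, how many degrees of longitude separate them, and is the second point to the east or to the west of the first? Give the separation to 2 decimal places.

89.21° west

Raw difference: 167.34 − -103.45 = 270.79°.
Normalise into (−180°, 180°]: 270.79° − 360° = -89.21°.
Negative ⇒ the second point lies to the west; separation 89.21°.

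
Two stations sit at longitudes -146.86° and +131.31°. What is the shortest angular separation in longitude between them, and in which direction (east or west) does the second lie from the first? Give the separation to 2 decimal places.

Raw difference: 131.31 − -146.86 = 278.17°.
Normalise into (−180°, 180°]: 278.17° − 360° = -81.83°.
Negative ⇒ the second point lies to the west; separation 81.83°.

81.83° west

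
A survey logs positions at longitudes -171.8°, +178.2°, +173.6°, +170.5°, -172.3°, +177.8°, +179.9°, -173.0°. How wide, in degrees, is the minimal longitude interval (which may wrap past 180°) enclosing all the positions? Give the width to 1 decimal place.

17.7°

Sort the longitudes: -173.0°, -172.3°, -171.8°, +170.5°, +173.6°, +177.8°, +178.2°, +179.9°.
Eastward gaps between consecutive values (wrapping around): 0.7°, 0.5°, 342.3°, 3.1°, 4.2°, 0.4°, 1.7°, 7.1°.
Largest gap = 342.3° ⇒ minimal covering band is its complement: 360° − 342.3° = 17.7°.
Band runs from +170.5° eastward to -171.8°, crossing the antimeridian.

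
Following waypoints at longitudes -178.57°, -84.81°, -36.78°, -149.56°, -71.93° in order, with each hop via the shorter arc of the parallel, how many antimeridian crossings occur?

0

Leg 1: -178.57° → -84.81°, shortest Δλ = 93.76° (east) — does not cross 180°.
Leg 2: -84.81° → -36.78°, shortest Δλ = 48.03° (east) — does not cross 180°.
Leg 3: -36.78° → -149.56°, shortest Δλ = -112.78° (west) — does not cross 180°.
Leg 4: -149.56° → -71.93°, shortest Δλ = 77.63° (east) — does not cross 180°.
Total crossings: 0.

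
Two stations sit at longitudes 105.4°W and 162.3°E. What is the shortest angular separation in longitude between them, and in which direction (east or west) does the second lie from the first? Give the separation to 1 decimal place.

92.3° west

Raw difference: 162.3 − -105.4 = 267.7°.
Normalise into (−180°, 180°]: 267.7° − 360° = -92.3°.
Negative ⇒ the second point lies to the west; separation 92.3°.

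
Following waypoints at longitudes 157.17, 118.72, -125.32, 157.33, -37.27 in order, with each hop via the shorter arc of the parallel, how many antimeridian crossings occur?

Leg 1: +157.17° → +118.72°, shortest Δλ = -38.45° (west) — does not cross 180°.
Leg 2: +118.72° → -125.32°, shortest Δλ = 115.96° (east) — crosses 180°.
Leg 3: -125.32° → +157.33°, shortest Δλ = -77.35° (west) — crosses 180°.
Leg 4: +157.33° → -37.27°, shortest Δλ = 165.4° (east) — crosses 180°.
Total crossings: 3.

3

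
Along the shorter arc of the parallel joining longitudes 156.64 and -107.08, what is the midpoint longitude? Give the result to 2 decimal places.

Signed shortest Δλ from +156.64° to -107.08° is +96.28°.
Midpoint longitude = +156.64° + (+96.28°)/2 = +156.64° + 48.14° = +204.78°.
Normalise into (−180°, 180°]: -155.22°.
(The naïve average (+156.64 + -107.08)/2 = 24.78° is on the wrong side of the globe.)

-155.22°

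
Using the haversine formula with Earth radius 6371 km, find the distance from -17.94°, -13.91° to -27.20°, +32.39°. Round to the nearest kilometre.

4837 km

Δλ = 32.39 − -13.91 = 46.30°.
Δφ = -27.20 − -17.94 = -9.26°.
a = sin²(Δφ/2) + cos φ₁ · cos φ₂ · sin²(Δλ/2) = 0.137299.
c = 2·atan2(√a, √(1−a)) = 0.75918 rad → d = 6371·c ≈ 4836.73 km.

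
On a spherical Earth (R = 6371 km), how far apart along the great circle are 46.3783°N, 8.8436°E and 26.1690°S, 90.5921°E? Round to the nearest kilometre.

11489 km

Δλ = 90.5921 − 8.8436 = 81.7485°.
Δφ = -26.1690 − 46.3783 = -72.5473°.
a = sin²(Δφ/2) + cos φ₁ · cos φ₂ · sin²(Δλ/2) = 0.615198.
c = 2·atan2(√a, √(1−a)) = 1.80328 rad → d = 6371·c ≈ 11488.70 km.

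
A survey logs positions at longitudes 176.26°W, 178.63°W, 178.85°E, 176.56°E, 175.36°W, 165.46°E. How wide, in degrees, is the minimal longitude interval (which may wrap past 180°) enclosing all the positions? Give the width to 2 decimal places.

19.18°

Sort the longitudes: -178.63°, -176.26°, -175.36°, +165.46°, +176.56°, +178.85°.
Eastward gaps between consecutive values (wrapping around): 2.37°, 0.90°, 340.82°, 11.10°, 2.29°, 2.52°.
Largest gap = 340.82° ⇒ minimal covering band is its complement: 360° − 340.82° = 19.18°.
Band runs from +165.46° eastward to -175.36°, crossing the antimeridian.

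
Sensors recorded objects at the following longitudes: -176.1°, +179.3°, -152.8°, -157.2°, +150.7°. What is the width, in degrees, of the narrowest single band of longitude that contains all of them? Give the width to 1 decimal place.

Sort the longitudes: -176.1°, -157.2°, -152.8°, +150.7°, +179.3°.
Eastward gaps between consecutive values (wrapping around): 18.9°, 4.4°, 303.5°, 28.6°, 4.6°.
Largest gap = 303.5° ⇒ minimal covering band is its complement: 360° − 303.5° = 56.5°.
Band runs from +150.7° eastward to -152.8°, crossing the antimeridian.

56.5°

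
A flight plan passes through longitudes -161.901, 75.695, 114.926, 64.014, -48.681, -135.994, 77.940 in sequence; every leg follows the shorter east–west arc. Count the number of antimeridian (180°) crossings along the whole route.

2

Leg 1: -161.901° → +75.695°, shortest Δλ = -122.404° (west) — crosses 180°.
Leg 2: +75.695° → +114.926°, shortest Δλ = 39.231° (east) — does not cross 180°.
Leg 3: +114.926° → +64.014°, shortest Δλ = -50.912° (west) — does not cross 180°.
Leg 4: +64.014° → -48.681°, shortest Δλ = -112.695° (west) — does not cross 180°.
Leg 5: -48.681° → -135.994°, shortest Δλ = -87.313° (west) — does not cross 180°.
Leg 6: -135.994° → +77.940°, shortest Δλ = -146.066° (west) — crosses 180°.
Total crossings: 2.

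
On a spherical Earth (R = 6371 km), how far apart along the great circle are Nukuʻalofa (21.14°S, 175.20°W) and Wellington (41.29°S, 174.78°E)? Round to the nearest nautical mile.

1312 nmi

Δλ = 174.78 − -175.20 = 349.98°; wrapped into (−180°, 180°]: -10.02°.
Δφ = -41.29 − -21.14 = -20.15°.
a = sin²(Δφ/2) + cos φ₁ · cos φ₂ · sin²(Δλ/2) = 0.035948.
c = 2·atan2(√a, √(1−a)) = 0.38151 rad → d = 6371·c ≈ 2430.58 km ≈ 1312.41 nmi.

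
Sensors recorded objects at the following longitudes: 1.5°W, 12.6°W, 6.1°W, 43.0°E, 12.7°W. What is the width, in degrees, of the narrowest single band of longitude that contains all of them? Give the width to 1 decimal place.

55.7°

Sort the longitudes: -12.7°, -12.6°, -6.1°, -1.5°, +43.0°.
Eastward gaps between consecutive values (wrapping around): 0.1°, 6.5°, 4.6°, 44.5°, 304.3°.
Largest gap = 304.3° ⇒ minimal covering band is its complement: 360° − 304.3° = 55.7°.
Band runs from -12.7° eastward to +43.0°.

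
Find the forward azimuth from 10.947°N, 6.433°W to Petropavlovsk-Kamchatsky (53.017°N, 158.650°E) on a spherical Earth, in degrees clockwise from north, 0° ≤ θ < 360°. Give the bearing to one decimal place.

Δλ = 158.650 − -6.433 = 165.083°.
θ = atan2( sin Δλ · cos φ₂ , cos φ₁ · sin φ₂ − sin φ₁ · cos φ₂ · cos Δλ )
  = atan2(0.15486, 0.89467) = 9.820° → normalised to [0°, 360°): 9.820°.

9.8°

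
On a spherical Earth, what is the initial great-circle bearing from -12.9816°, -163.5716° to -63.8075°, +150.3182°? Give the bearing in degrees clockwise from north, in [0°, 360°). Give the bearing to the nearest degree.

Δλ = 150.3182 − -163.5716 = 313.8898°; wrapped into (−180°, 180°]: -46.1102°.
θ = atan2( sin Δλ · cos φ₂ , cos φ₁ · sin φ₂ − sin φ₁ · cos φ₂ · cos Δλ )
  = atan2(-0.31810, -0.80564) = -158.454° → normalised to [0°, 360°): 201.546°.

202°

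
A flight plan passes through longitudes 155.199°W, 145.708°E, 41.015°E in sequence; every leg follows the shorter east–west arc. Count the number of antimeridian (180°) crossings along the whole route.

Leg 1: -155.199° → +145.708°, shortest Δλ = -59.093° (west) — crosses 180°.
Leg 2: +145.708° → +41.015°, shortest Δλ = -104.693° (west) — does not cross 180°.
Total crossings: 1.

1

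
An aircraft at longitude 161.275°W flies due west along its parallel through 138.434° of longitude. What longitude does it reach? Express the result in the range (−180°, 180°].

Start at -161.275°; shift −138.434° → -299.709°.
-299.709° lies outside (−180°, 180°]; add 360° → +60.291°.

60.291°E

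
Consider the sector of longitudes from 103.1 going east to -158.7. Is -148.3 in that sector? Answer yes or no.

Band width going east from +103.1° to -158.7°: ((-158.7 − 103.1) mod 360) = 98.2°.
Offset of -148.3° east of the west edge: ((-148.3 − 103.1) mod 360) = 108.6°.
108.6° > 98.2° ⇒ outside.

No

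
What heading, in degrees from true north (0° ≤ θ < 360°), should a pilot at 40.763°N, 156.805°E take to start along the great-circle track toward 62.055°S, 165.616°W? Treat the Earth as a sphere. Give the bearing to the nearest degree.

163°

Δλ = -165.616 − 156.805 = -322.421°; wrapped into (−180°, 180°]: 37.579°.
θ = atan2( sin Δλ · cos φ₂ , cos φ₁ · sin φ₂ − sin φ₁ · cos φ₂ · cos Δλ )
  = atan2(0.28579, -0.91159) = 162.593° → normalised to [0°, 360°): 162.593°.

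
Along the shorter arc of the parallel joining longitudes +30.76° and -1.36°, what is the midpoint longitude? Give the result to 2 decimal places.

+14.70°

Signed shortest Δλ from +30.76° to -1.36° is -32.12°.
Midpoint longitude = +30.76° + (-32.12°)/2 = +30.76° − 16.06° = +14.70°.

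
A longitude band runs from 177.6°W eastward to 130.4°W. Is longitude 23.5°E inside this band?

Band width going east from -177.6° to -130.4°: ((-130.4 − -177.6) mod 360) = 47.2°.
Offset of +23.5° east of the west edge: ((23.5 − -177.6) mod 360) = 201.1°.
201.1° > 47.2° ⇒ outside.

No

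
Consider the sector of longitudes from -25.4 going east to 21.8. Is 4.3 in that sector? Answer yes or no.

Yes

Band width going east from -25.4° to +21.8°: ((21.8 − -25.4) mod 360) = 47.2°.
Offset of +4.3° east of the west edge: ((4.3 − -25.4) mod 360) = 29.7°.
29.7° ≤ 47.2° ⇒ inside.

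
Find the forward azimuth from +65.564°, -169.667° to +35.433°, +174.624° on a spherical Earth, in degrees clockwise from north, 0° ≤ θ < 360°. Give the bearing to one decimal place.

204.9°

Δλ = 174.624 − -169.667 = 344.291°; wrapped into (−180°, 180°]: -15.709°.
θ = atan2( sin Δλ · cos φ₂ , cos φ₁ · sin φ₂ − sin φ₁ · cos φ₂ · cos Δλ )
  = atan2(-0.22061, -0.47427) = -155.055° → normalised to [0°, 360°): 204.945°.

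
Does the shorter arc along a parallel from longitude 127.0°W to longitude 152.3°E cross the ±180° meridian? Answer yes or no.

Yes

Naïve |152.3 − -127.0| = 279.3° > 180°, so the shorter arc goes the other way round — across 180°.
Signed shortest Δλ = ((152.3 − -127.0 + 180) mod 360) − 180 = -80.7°.
Going west by 80.7° from -127.0° passes through 180° before reaching +152.3°.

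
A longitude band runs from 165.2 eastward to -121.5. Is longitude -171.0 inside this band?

Band width going east from +165.2° to -121.5°: ((-121.5 − 165.2) mod 360) = 73.3°.
Offset of -171.0° east of the west edge: ((-171.0 − 165.2) mod 360) = 23.8°.
23.8° ≤ 73.3° ⇒ inside.

Yes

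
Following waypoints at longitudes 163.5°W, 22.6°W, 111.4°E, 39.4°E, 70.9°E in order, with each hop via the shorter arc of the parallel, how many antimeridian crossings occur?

0

Leg 1: -163.5° → -22.6°, shortest Δλ = 140.9° (east) — does not cross 180°.
Leg 2: -22.6° → +111.4°, shortest Δλ = 134.0° (east) — does not cross 180°.
Leg 3: +111.4° → +39.4°, shortest Δλ = -72.0° (west) — does not cross 180°.
Leg 4: +39.4° → +70.9°, shortest Δλ = 31.5° (east) — does not cross 180°.
Total crossings: 0.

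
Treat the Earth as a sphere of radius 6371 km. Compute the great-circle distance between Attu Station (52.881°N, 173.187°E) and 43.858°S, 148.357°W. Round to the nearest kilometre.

11367 km

Δλ = -148.357 − 173.187 = -321.544°; wrapped into (−180°, 180°]: 38.456°.
Δφ = -43.858 − 52.881 = -96.739°.
a = sin²(Δφ/2) + cos φ₁ · cos φ₂ · sin²(Δλ/2) = 0.605867.
c = 2·atan2(√a, √(1−a)) = 1.78415 rad → d = 6371·c ≈ 11366.79 km.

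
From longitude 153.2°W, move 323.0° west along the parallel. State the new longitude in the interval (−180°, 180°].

116.2°W

Start at -153.2°; shift −323.0° → -476.2°.
-476.2° lies outside (−180°, 180°]; add 360° → -116.2°.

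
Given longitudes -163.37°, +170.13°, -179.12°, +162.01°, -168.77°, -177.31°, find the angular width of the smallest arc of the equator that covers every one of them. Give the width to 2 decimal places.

34.62°

Sort the longitudes: -179.12°, -177.31°, -168.77°, -163.37°, +162.01°, +170.13°.
Eastward gaps between consecutive values (wrapping around): 1.81°, 8.54°, 5.40°, 325.38°, 8.12°, 10.75°.
Largest gap = 325.38° ⇒ minimal covering band is its complement: 360° − 325.38° = 34.62°.
Band runs from +162.01° eastward to -163.37°, crossing the antimeridian.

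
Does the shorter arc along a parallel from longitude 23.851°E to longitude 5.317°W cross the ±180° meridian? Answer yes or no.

Signed shortest Δλ = ((-5.317 − 23.851 + 180) mod 360) − 180 = -29.168°.
Going west by 29.168° from +23.851° reaches -5.317° without touching 180°.

No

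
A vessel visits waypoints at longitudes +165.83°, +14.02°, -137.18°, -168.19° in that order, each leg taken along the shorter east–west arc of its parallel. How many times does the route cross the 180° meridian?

Leg 1: +165.83° → +14.02°, shortest Δλ = -151.81° (west) — does not cross 180°.
Leg 2: +14.02° → -137.18°, shortest Δλ = -151.2° (west) — does not cross 180°.
Leg 3: -137.18° → -168.19°, shortest Δλ = -31.01° (west) — does not cross 180°.
Total crossings: 0.

0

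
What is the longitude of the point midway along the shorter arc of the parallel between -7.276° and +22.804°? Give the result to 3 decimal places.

+7.764°

Signed shortest Δλ from -7.276° to +22.804° is +30.080°.
Midpoint longitude = -7.276° + (+30.080°)/2 = -7.276° + 15.040° = +7.764°.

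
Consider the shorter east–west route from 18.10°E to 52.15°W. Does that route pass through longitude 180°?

No

Signed shortest Δλ = ((-52.15 − 18.10 + 180) mod 360) − 180 = -70.25°.
Going west by 70.25° from +18.10° reaches -52.15° without touching 180°.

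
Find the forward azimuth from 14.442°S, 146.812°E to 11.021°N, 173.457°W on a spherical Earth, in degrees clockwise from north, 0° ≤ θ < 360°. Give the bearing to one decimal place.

Δλ = -173.457 − 146.812 = -320.269°; wrapped into (−180°, 180°]: 39.731°.
θ = atan2( sin Δλ · cos φ₂ , cos φ₁ · sin φ₂ − sin φ₁ · cos φ₂ · cos Δλ )
  = atan2(0.62740, 0.37339) = 59.241° → normalised to [0°, 360°): 59.241°.

59.2°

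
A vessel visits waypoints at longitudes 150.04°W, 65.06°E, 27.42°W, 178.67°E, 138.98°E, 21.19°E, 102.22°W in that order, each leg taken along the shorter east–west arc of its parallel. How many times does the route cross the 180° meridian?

Leg 1: -150.04° → +65.06°, shortest Δλ = -144.9° (west) — crosses 180°.
Leg 2: +65.06° → -27.42°, shortest Δλ = -92.48° (west) — does not cross 180°.
Leg 3: -27.42° → +178.67°, shortest Δλ = -153.91° (west) — crosses 180°.
Leg 4: +178.67° → +138.98°, shortest Δλ = -39.69° (west) — does not cross 180°.
Leg 5: +138.98° → +21.19°, shortest Δλ = -117.79° (west) — does not cross 180°.
Leg 6: +21.19° → -102.22°, shortest Δλ = -123.41° (west) — does not cross 180°.
Total crossings: 2.

2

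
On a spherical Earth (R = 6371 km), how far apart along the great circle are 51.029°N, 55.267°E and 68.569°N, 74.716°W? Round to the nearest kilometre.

6096 km

Δλ = -74.716 − 55.267 = -129.983°.
Δφ = 68.569 − 51.029 = 17.540°.
a = sin²(Δφ/2) + cos φ₁ · cos φ₂ · sin²(Δλ/2) = 0.211975.
c = 2·atan2(√a, √(1−a)) = 0.95691 rad → d = 6371·c ≈ 6096.46 km.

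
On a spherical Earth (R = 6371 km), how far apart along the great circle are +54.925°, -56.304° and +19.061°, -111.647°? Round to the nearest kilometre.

Δλ = -111.647 − -56.304 = -55.343°.
Δφ = 19.061 − 54.925 = -35.864°.
a = sin²(Δφ/2) + cos φ₁ · cos φ₂ · sin²(Δλ/2) = 0.211934.
c = 2·atan2(√a, √(1−a)) = 0.95681 rad → d = 6371·c ≈ 6095.82 km.

6096 km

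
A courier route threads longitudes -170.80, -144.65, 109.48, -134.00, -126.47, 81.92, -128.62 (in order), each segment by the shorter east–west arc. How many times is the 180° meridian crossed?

4

Leg 1: -170.80° → -144.65°, shortest Δλ = 26.15° (east) — does not cross 180°.
Leg 2: -144.65° → +109.48°, shortest Δλ = -105.87° (west) — crosses 180°.
Leg 3: +109.48° → -134.00°, shortest Δλ = 116.52° (east) — crosses 180°.
Leg 4: -134.00° → -126.47°, shortest Δλ = 7.53° (east) — does not cross 180°.
Leg 5: -126.47° → +81.92°, shortest Δλ = -151.61° (west) — crosses 180°.
Leg 6: +81.92° → -128.62°, shortest Δλ = 149.46° (east) — crosses 180°.
Total crossings: 4.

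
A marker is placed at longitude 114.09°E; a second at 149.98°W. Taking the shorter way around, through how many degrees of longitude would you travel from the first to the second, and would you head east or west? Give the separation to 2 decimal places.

95.93° east

Raw difference: -149.98 − 114.09 = -264.07°.
Normalise into (−180°, 180°]: -264.07° + 360° = 95.93°.
Positive ⇒ the second point lies to the east; separation 95.93°.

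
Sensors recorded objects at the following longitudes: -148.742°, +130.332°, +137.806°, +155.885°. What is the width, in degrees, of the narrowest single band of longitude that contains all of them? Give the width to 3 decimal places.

Sort the longitudes: -148.742°, +130.332°, +137.806°, +155.885°.
Eastward gaps between consecutive values (wrapping around): 279.074°, 7.474°, 18.079°, 55.373°.
Largest gap = 279.074° ⇒ minimal covering band is its complement: 360° − 279.074° = 80.926°.
Band runs from +130.332° eastward to -148.742°, crossing the antimeridian.

80.926°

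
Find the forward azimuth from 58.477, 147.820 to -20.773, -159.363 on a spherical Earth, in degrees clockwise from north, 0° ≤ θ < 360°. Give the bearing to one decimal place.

Δλ = -159.363 − 147.820 = -307.183°; wrapped into (−180°, 180°]: 52.817°.
θ = atan2( sin Δλ · cos φ₂ , cos φ₁ · sin φ₂ − sin φ₁ · cos φ₂ · cos Δλ )
  = atan2(0.74492, -0.66712) = 131.846° → normalised to [0°, 360°): 131.846°.

131.8°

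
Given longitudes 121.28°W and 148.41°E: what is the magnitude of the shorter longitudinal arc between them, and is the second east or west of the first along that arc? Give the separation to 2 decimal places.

Raw difference: 148.41 − -121.28 = 269.69°.
Normalise into (−180°, 180°]: 269.69° − 360° = -90.31°.
Negative ⇒ the second point lies to the west; separation 90.31°.

90.31° west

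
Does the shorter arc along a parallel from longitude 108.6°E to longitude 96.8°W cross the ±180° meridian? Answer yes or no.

Naïve |-96.8 − 108.6| = 205.4° > 180°, so the shorter arc goes the other way round — across 180°.
Signed shortest Δλ = ((-96.8 − 108.6 + 180) mod 360) − 180 = 154.6°.
Going east by 154.6° from +108.6° passes through 180° before reaching -96.8°.

Yes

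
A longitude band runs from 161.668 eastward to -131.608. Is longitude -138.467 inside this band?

Yes

Band width going east from +161.668° to -131.608°: ((-131.608 − 161.668) mod 360) = 66.724°.
Offset of -138.467° east of the west edge: ((-138.467 − 161.668) mod 360) = 59.865°.
59.865° ≤ 66.724° ⇒ inside.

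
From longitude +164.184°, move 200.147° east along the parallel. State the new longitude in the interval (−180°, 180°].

Start at +164.184°; shift +200.147° → +364.331°.
+364.331° lies outside (−180°, 180°]; subtract 360° → +4.331°.

+4.331°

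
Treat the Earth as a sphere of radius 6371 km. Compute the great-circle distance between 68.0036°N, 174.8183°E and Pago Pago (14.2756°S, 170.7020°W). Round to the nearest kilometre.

Δλ = -170.7020 − 174.8183 = -345.5203°; wrapped into (−180°, 180°]: 14.4797°.
Δφ = -14.2756 − 68.0036 = -82.2792°.
a = sin²(Δφ/2) + cos φ₁ · cos φ₂ · sin²(Δλ/2) = 0.438592.
c = 2·atan2(√a, √(1−a)) = 1.44767 rad → d = 6371·c ≈ 9223.10 km.

9223 km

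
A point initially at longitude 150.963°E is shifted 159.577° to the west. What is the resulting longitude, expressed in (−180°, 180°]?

8.614°W

Start at +150.963°; shift −159.577° → -8.614°.
-8.614° already lies in (−180°, 180°].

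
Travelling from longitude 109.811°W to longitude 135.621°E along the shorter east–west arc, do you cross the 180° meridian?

Naïve |135.621 − -109.811| = 245.432° > 180°, so the shorter arc goes the other way round — across 180°.
Signed shortest Δλ = ((135.621 − -109.811 + 180) mod 360) − 180 = -114.568°.
Going west by 114.568° from -109.811° passes through 180° before reaching +135.621°.

Yes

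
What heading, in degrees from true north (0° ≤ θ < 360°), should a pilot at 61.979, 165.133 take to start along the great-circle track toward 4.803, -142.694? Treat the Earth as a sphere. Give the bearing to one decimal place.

122.4°

Δλ = -142.694 − 165.133 = -307.827°; wrapped into (−180°, 180°]: 52.173°.
θ = atan2( sin Δλ · cos φ₂ , cos φ₁ · sin φ₂ − sin φ₁ · cos φ₂ · cos Δλ )
  = atan2(0.78709, -0.50015) = 122.434° → normalised to [0°, 360°): 122.434°.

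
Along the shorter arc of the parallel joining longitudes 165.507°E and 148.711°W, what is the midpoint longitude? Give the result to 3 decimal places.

Signed shortest Δλ from +165.507° to -148.711° is +45.782°.
Midpoint longitude = +165.507° + (+45.782°)/2 = +165.507° + 22.891° = +188.398°.
Normalise into (−180°, 180°]: -171.602°.
(The naïve average (+165.507 + -148.711)/2 = 8.398° is on the wrong side of the globe.)

171.602°W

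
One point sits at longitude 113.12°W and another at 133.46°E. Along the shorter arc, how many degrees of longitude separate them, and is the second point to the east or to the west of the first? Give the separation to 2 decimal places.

Raw difference: 133.46 − -113.12 = 246.58°.
Normalise into (−180°, 180°]: 246.58° − 360° = -113.42°.
Negative ⇒ the second point lies to the west; separation 113.42°.

113.42° west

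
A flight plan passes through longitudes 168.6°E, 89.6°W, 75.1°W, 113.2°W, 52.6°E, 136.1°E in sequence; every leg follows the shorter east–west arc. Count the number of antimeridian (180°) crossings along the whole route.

1

Leg 1: +168.6° → -89.6°, shortest Δλ = 101.8° (east) — crosses 180°.
Leg 2: -89.6° → -75.1°, shortest Δλ = 14.5° (east) — does not cross 180°.
Leg 3: -75.1° → -113.2°, shortest Δλ = -38.1° (west) — does not cross 180°.
Leg 4: -113.2° → +52.6°, shortest Δλ = 165.8° (east) — does not cross 180°.
Leg 5: +52.6° → +136.1°, shortest Δλ = 83.5° (east) — does not cross 180°.
Total crossings: 1.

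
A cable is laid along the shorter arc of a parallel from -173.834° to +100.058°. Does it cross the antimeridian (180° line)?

Naïve |100.058 − -173.834| = 273.892° > 180°, so the shorter arc goes the other way round — across 180°.
Signed shortest Δλ = ((100.058 − -173.834 + 180) mod 360) − 180 = -86.108°.
Going west by 86.108° from -173.834° passes through 180° before reaching +100.058°.

Yes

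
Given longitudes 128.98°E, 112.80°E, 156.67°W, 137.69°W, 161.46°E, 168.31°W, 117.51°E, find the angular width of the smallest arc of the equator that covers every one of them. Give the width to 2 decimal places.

109.51°

Sort the longitudes: -168.31°, -156.67°, -137.69°, +112.80°, +117.51°, +128.98°, +161.46°.
Eastward gaps between consecutive values (wrapping around): 11.64°, 18.98°, 250.49°, 4.71°, 11.47°, 32.48°, 30.23°.
Largest gap = 250.49° ⇒ minimal covering band is its complement: 360° − 250.49° = 109.51°.
Band runs from +112.80° eastward to -137.69°, crossing the antimeridian.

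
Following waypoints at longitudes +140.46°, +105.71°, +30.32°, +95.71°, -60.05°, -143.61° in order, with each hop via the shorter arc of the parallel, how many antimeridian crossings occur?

0

Leg 1: +140.46° → +105.71°, shortest Δλ = -34.75° (west) — does not cross 180°.
Leg 2: +105.71° → +30.32°, shortest Δλ = -75.39° (west) — does not cross 180°.
Leg 3: +30.32° → +95.71°, shortest Δλ = 65.39° (east) — does not cross 180°.
Leg 4: +95.71° → -60.05°, shortest Δλ = -155.76° (west) — does not cross 180°.
Leg 5: -60.05° → -143.61°, shortest Δλ = -83.56° (west) — does not cross 180°.
Total crossings: 0.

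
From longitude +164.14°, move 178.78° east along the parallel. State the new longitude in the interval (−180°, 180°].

Start at +164.14°; shift +178.78° → +342.92°.
+342.92° lies outside (−180°, 180°]; subtract 360° → -17.08°.

-17.08°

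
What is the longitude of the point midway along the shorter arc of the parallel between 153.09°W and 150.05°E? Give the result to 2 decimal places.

Signed shortest Δλ from -153.09° to +150.05° is -56.86°.
Midpoint longitude = -153.09° + (-56.86°)/2 = -153.09° − 28.43° = -181.52°.
Normalise into (−180°, 180°]: +178.48°.
(The naïve average (-153.09 + +150.05)/2 = -1.52° is on the wrong side of the globe.)

178.48°E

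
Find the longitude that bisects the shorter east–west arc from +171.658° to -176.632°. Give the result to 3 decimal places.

Signed shortest Δλ from +171.658° to -176.632° is +11.710°.
Midpoint longitude = +171.658° + (+11.710°)/2 = +171.658° + 5.855° = +177.513°.
(The naïve average (+171.658 + -176.632)/2 = -2.487° is on the wrong side of the globe.)

+177.513°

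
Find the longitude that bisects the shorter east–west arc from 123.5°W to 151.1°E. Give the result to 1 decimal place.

166.2°W

Signed shortest Δλ from -123.5° to +151.1° is -85.4°.
Midpoint longitude = -123.5° + (-85.4°)/2 = -123.5° − 42.7° = -166.2°.
(The naïve average (-123.5 + +151.1)/2 = 13.8° is on the wrong side of the globe.)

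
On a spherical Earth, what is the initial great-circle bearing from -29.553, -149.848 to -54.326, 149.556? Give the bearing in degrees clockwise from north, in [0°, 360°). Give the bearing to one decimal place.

Δλ = 149.556 − -149.848 = 299.404°; wrapped into (−180°, 180°]: -60.596°.
θ = atan2( sin Δλ · cos φ₂ , cos φ₁ · sin φ₂ − sin φ₁ · cos φ₂ · cos Δλ )
  = atan2(-0.50805, -0.56544) = -138.060° → normalised to [0°, 360°): 221.940°.

221.9°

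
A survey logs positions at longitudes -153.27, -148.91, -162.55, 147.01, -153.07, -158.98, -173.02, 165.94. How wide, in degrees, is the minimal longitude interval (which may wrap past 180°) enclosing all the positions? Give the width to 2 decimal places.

64.08°

Sort the longitudes: -173.02°, -162.55°, -158.98°, -153.27°, -153.07°, -148.91°, +147.01°, +165.94°.
Eastward gaps between consecutive values (wrapping around): 10.47°, 3.57°, 5.71°, 0.20°, 4.16°, 295.92°, 18.93°, 21.04°.
Largest gap = 295.92° ⇒ minimal covering band is its complement: 360° − 295.92° = 64.08°.
Band runs from +147.01° eastward to -148.91°, crossing the antimeridian.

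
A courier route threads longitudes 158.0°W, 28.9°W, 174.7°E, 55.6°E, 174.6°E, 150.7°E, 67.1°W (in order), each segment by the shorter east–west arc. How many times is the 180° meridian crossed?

2

Leg 1: -158.0° → -28.9°, shortest Δλ = 129.1° (east) — does not cross 180°.
Leg 2: -28.9° → +174.7°, shortest Δλ = -156.4° (west) — crosses 180°.
Leg 3: +174.7° → +55.6°, shortest Δλ = -119.1° (west) — does not cross 180°.
Leg 4: +55.6° → +174.6°, shortest Δλ = 119.0° (east) — does not cross 180°.
Leg 5: +174.6° → +150.7°, shortest Δλ = -23.9° (west) — does not cross 180°.
Leg 6: +150.7° → -67.1°, shortest Δλ = 142.2° (east) — crosses 180°.
Total crossings: 2.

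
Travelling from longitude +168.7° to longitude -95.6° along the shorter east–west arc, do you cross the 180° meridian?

Naïve |-95.6 − 168.7| = 264.3° > 180°, so the shorter arc goes the other way round — across 180°.
Signed shortest Δλ = ((-95.6 − 168.7 + 180) mod 360) − 180 = 95.7°.
Going east by 95.7° from +168.7° passes through 180° before reaching -95.6°.

Yes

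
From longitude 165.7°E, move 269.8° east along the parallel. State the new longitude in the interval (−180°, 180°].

75.5°E

Start at +165.7°; shift +269.8° → +435.5°.
+435.5° lies outside (−180°, 180°]; subtract 360° → +75.5°.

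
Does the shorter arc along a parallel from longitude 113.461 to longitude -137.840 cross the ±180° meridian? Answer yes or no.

Yes

Naïve |-137.840 − 113.461| = 251.301° > 180°, so the shorter arc goes the other way round — across 180°.
Signed shortest Δλ = ((-137.840 − 113.461 + 180) mod 360) − 180 = 108.699°.
Going east by 108.699° from +113.461° passes through 180° before reaching -137.840°.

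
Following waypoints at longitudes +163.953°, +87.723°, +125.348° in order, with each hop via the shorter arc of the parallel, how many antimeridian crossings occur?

Leg 1: +163.953° → +87.723°, shortest Δλ = -76.23° (west) — does not cross 180°.
Leg 2: +87.723° → +125.348°, shortest Δλ = 37.625° (east) — does not cross 180°.
Total crossings: 0.

0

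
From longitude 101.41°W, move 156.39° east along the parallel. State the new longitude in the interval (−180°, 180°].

54.98°E

Start at -101.41°; shift +156.39° → +54.98°.
+54.98° already lies in (−180°, 180°].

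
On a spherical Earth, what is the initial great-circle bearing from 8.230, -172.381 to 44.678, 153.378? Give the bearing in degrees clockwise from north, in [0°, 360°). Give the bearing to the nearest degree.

327°

Δλ = 153.378 − -172.381 = 325.759°; wrapped into (−180°, 180°]: -34.241°.
θ = atan2( sin Δλ · cos φ₂ , cos φ₁ · sin φ₂ − sin φ₁ · cos φ₂ · cos Δλ )
  = atan2(-0.40010, 0.61173) = -33.186° → normalised to [0°, 360°): 326.814°.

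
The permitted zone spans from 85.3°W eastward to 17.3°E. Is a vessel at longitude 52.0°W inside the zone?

Band width going east from -85.3° to +17.3°: ((17.3 − -85.3) mod 360) = 102.6°.
Offset of -52.0° east of the west edge: ((-52.0 − -85.3) mod 360) = 33.3°.
33.3° ≤ 102.6° ⇒ inside.

Yes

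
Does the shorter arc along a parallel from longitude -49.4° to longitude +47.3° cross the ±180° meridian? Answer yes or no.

No

Signed shortest Δλ = ((47.3 − -49.4 + 180) mod 360) − 180 = 96.7°.
Going east by 96.7° from -49.4° reaches +47.3° without touching 180°.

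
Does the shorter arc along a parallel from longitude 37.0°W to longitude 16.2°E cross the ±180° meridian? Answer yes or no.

No

Signed shortest Δλ = ((16.2 − -37.0 + 180) mod 360) − 180 = 53.2°.
Going east by 53.2° from -37.0° reaches +16.2° without touching 180°.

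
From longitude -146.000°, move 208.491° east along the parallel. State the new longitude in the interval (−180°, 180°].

+62.491°

Start at -146.000°; shift +208.491° → +62.491°.
+62.491° already lies in (−180°, 180°].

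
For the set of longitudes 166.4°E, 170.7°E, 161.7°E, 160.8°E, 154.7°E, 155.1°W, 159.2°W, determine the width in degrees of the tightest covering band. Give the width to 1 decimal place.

50.2°

Sort the longitudes: -159.2°, -155.1°, +154.7°, +160.8°, +161.7°, +166.4°, +170.7°.
Eastward gaps between consecutive values (wrapping around): 4.1°, 309.8°, 6.1°, 0.9°, 4.7°, 4.3°, 30.1°.
Largest gap = 309.8° ⇒ minimal covering band is its complement: 360° − 309.8° = 50.2°.
Band runs from +154.7° eastward to -155.1°, crossing the antimeridian.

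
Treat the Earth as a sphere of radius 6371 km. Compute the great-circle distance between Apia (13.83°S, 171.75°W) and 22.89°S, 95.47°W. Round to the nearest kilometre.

Δλ = -95.47 − -171.75 = 76.28°.
Δφ = -22.89 − -13.83 = -9.06°.
a = sin²(Δφ/2) + cos φ₁ · cos φ₂ · sin²(Δλ/2) = 0.347428.
c = 2·atan2(√a, √(1−a)) = 1.26071 rad → d = 6371·c ≈ 8031.96 km.

8032 km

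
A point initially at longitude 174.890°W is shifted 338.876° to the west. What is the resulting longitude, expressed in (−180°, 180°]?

Start at -174.890°; shift −338.876° → -513.766°.
-513.766° lies outside (−180°, 180°]; add 360° → -153.766°.

153.766°W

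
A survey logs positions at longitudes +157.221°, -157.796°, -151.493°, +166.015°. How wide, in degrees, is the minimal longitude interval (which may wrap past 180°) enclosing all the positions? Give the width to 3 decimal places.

Sort the longitudes: -157.796°, -151.493°, +157.221°, +166.015°.
Eastward gaps between consecutive values (wrapping around): 6.303°, 308.714°, 8.794°, 36.189°.
Largest gap = 308.714° ⇒ minimal covering band is its complement: 360° − 308.714° = 51.286°.
Band runs from +157.221° eastward to -151.493°, crossing the antimeridian.

51.286°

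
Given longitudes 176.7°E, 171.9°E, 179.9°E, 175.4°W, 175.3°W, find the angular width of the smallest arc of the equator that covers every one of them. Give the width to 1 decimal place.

12.8°

Sort the longitudes: -175.4°, -175.3°, +171.9°, +176.7°, +179.9°.
Eastward gaps between consecutive values (wrapping around): 0.1°, 347.2°, 4.8°, 3.2°, 4.7°.
Largest gap = 347.2° ⇒ minimal covering band is its complement: 360° − 347.2° = 12.8°.
Band runs from +171.9° eastward to -175.3°, crossing the antimeridian.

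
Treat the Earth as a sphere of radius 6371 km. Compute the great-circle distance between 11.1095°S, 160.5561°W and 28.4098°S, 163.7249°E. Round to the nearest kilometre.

4180 km

Δλ = 163.7249 − -160.5561 = 324.2810°; wrapped into (−180°, 180°]: -35.7190°.
Δφ = -28.4098 − -11.1095 = -17.3003°.
a = sin²(Δφ/2) + cos φ₁ · cos φ₂ · sin²(Δλ/2) = 0.103798.
c = 2·atan2(√a, √(1−a)) = 0.65606 rad → d = 6371·c ≈ 4179.73 km.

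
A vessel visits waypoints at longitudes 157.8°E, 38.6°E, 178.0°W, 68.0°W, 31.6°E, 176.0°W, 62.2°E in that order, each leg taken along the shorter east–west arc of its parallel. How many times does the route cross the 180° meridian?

3

Leg 1: +157.8° → +38.6°, shortest Δλ = -119.2° (west) — does not cross 180°.
Leg 2: +38.6° → -178.0°, shortest Δλ = 143.4° (east) — crosses 180°.
Leg 3: -178.0° → -68.0°, shortest Δλ = 110.0° (east) — does not cross 180°.
Leg 4: -68.0° → +31.6°, shortest Δλ = 99.6° (east) — does not cross 180°.
Leg 5: +31.6° → -176.0°, shortest Δλ = 152.4° (east) — crosses 180°.
Leg 6: -176.0° → +62.2°, shortest Δλ = -121.8° (west) — crosses 180°.
Total crossings: 3.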